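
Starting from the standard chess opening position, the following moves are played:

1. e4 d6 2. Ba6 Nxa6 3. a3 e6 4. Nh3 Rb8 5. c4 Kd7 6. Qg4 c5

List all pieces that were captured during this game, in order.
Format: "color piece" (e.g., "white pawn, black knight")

Tracking captures:
  Nxa6: captured white bishop

white bishop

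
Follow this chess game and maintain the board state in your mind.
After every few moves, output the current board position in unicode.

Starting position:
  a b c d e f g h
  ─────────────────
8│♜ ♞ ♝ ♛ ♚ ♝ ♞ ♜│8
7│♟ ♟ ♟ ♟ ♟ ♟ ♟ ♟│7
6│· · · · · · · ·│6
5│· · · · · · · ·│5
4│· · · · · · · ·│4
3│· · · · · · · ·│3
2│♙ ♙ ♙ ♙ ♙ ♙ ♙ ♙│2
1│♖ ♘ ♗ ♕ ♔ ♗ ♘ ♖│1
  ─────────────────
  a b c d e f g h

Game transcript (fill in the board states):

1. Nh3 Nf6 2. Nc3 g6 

  a b c d e f g h
  ─────────────────
8│♜ ♞ ♝ ♛ ♚ ♝ · ♜│8
7│♟ ♟ ♟ ♟ ♟ ♟ · ♟│7
6│· · · · · ♞ ♟ ·│6
5│· · · · · · · ·│5
4│· · · · · · · ·│4
3│· · ♘ · · · · ♘│3
2│♙ ♙ ♙ ♙ ♙ ♙ ♙ ♙│2
1│♖ · ♗ ♕ ♔ ♗ · ♖│1
  ─────────────────
  a b c d e f g h

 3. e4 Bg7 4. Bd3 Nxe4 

  a b c d e f g h
  ─────────────────
8│♜ ♞ ♝ ♛ ♚ · · ♜│8
7│♟ ♟ ♟ ♟ ♟ ♟ ♝ ♟│7
6│· · · · · · ♟ ·│6
5│· · · · · · · ·│5
4│· · · · ♞ · · ·│4
3│· · ♘ ♗ · · · ♘│3
2│♙ ♙ ♙ ♙ · ♙ ♙ ♙│2
1│♖ · ♗ ♕ ♔ · · ♖│1
  ─────────────────
  a b c d e f g h

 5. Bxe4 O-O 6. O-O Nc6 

  a b c d e f g h
  ─────────────────
8│♜ · ♝ ♛ · ♜ ♚ ·│8
7│♟ ♟ ♟ ♟ ♟ ♟ ♝ ♟│7
6│· · ♞ · · · ♟ ·│6
5│· · · · · · · ·│5
4│· · · · ♗ · · ·│4
3│· · ♘ · · · · ♘│3
2│♙ ♙ ♙ ♙ · ♙ ♙ ♙│2
1│♖ · ♗ ♕ · ♖ ♔ ·│1
  ─────────────────
  a b c d e f g h

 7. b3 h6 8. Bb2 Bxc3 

  a b c d e f g h
  ─────────────────
8│♜ · ♝ ♛ · ♜ ♚ ·│8
7│♟ ♟ ♟ ♟ ♟ ♟ · ·│7
6│· · ♞ · · · ♟ ♟│6
5│· · · · · · · ·│5
4│· · · · ♗ · · ·│4
3│· ♙ ♝ · · · · ♘│3
2│♙ ♗ ♙ ♙ · ♙ ♙ ♙│2
1│♖ · · ♕ · ♖ ♔ ·│1
  ─────────────────
  a b c d e f g h

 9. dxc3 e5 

  a b c d e f g h
  ─────────────────
8│♜ · ♝ ♛ · ♜ ♚ ·│8
7│♟ ♟ ♟ ♟ · ♟ · ·│7
6│· · ♞ · · · ♟ ♟│6
5│· · · · ♟ · · ·│5
4│· · · · ♗ · · ·│4
3│· ♙ ♙ · · · · ♘│3
2│♙ ♗ ♙ · · ♙ ♙ ♙│2
1│♖ · · ♕ · ♖ ♔ ·│1
  ─────────────────
  a b c d e f g h


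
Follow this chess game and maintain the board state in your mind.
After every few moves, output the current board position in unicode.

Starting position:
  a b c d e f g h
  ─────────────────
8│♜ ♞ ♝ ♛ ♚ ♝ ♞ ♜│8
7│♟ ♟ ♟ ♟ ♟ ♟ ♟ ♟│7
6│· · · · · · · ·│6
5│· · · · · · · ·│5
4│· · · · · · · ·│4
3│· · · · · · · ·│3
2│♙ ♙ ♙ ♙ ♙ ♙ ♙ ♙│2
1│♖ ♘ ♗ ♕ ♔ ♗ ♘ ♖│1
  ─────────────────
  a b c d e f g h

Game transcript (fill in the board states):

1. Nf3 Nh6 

  a b c d e f g h
  ─────────────────
8│♜ ♞ ♝ ♛ ♚ ♝ · ♜│8
7│♟ ♟ ♟ ♟ ♟ ♟ ♟ ♟│7
6│· · · · · · · ♞│6
5│· · · · · · · ·│5
4│· · · · · · · ·│4
3│· · · · · ♘ · ·│3
2│♙ ♙ ♙ ♙ ♙ ♙ ♙ ♙│2
1│♖ ♘ ♗ ♕ ♔ ♗ · ♖│1
  ─────────────────
  a b c d e f g h

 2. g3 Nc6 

  a b c d e f g h
  ─────────────────
8│♜ · ♝ ♛ ♚ ♝ · ♜│8
7│♟ ♟ ♟ ♟ ♟ ♟ ♟ ♟│7
6│· · ♞ · · · · ♞│6
5│· · · · · · · ·│5
4│· · · · · · · ·│4
3│· · · · · ♘ ♙ ·│3
2│♙ ♙ ♙ ♙ ♙ ♙ · ♙│2
1│♖ ♘ ♗ ♕ ♔ ♗ · ♖│1
  ─────────────────
  a b c d e f g h

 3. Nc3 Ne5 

  a b c d e f g h
  ─────────────────
8│♜ · ♝ ♛ ♚ ♝ · ♜│8
7│♟ ♟ ♟ ♟ ♟ ♟ ♟ ♟│7
6│· · · · · · · ♞│6
5│· · · · ♞ · · ·│5
4│· · · · · · · ·│4
3│· · ♘ · · ♘ ♙ ·│3
2│♙ ♙ ♙ ♙ ♙ ♙ · ♙│2
1│♖ · ♗ ♕ ♔ ♗ · ♖│1
  ─────────────────
  a b c d e f g h

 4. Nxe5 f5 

  a b c d e f g h
  ─────────────────
8│♜ · ♝ ♛ ♚ ♝ · ♜│8
7│♟ ♟ ♟ ♟ ♟ · ♟ ♟│7
6│· · · · · · · ♞│6
5│· · · · ♘ ♟ · ·│5
4│· · · · · · · ·│4
3│· · ♘ · · · ♙ ·│3
2│♙ ♙ ♙ ♙ ♙ ♙ · ♙│2
1│♖ · ♗ ♕ ♔ ♗ · ♖│1
  ─────────────────
  a b c d e f g h



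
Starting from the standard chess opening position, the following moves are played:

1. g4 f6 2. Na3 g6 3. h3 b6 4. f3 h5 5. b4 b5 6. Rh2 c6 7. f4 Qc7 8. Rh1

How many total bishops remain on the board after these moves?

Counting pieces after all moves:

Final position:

  a b c d e f g h
  ─────────────────
8│♜ ♞ ♝ · ♚ ♝ ♞ ♜│8
7│♟ · ♛ ♟ ♟ · · ·│7
6│· · ♟ · · ♟ ♟ ·│6
5│· ♟ · · · · · ♟│5
4│· ♙ · · · ♙ ♙ ·│4
3│♘ · · · · · · ♙│3
2│♙ · ♙ ♙ ♙ · · ·│2
1│♖ · ♗ ♕ ♔ ♗ ♘ ♖│1
  ─────────────────
  a b c d e f g h


4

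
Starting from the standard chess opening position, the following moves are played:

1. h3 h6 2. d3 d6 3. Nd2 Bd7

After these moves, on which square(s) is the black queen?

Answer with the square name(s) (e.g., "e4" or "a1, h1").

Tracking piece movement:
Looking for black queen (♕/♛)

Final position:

  a b c d e f g h
  ─────────────────
8│♜ ♞ · ♛ ♚ ♝ ♞ ♜│8
7│♟ ♟ ♟ ♝ ♟ ♟ ♟ ·│7
6│· · · ♟ · · · ♟│6
5│· · · · · · · ·│5
4│· · · · · · · ·│4
3│· · · ♙ · · · ♙│3
2│♙ ♙ ♙ ♘ ♙ ♙ ♙ ·│2
1│♖ · ♗ ♕ ♔ ♗ ♘ ♖│1
  ─────────────────
  a b c d e f g h


d8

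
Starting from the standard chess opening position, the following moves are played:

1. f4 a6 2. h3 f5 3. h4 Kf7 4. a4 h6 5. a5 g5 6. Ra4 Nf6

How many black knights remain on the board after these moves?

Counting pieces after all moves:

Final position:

  a b c d e f g h
  ─────────────────
8│♜ ♞ ♝ ♛ · ♝ · ♜│8
7│· ♟ ♟ ♟ ♟ ♚ · ·│7
6│♟ · · · · ♞ · ♟│6
5│♙ · · · · ♟ ♟ ·│5
4│♖ · · · · ♙ · ♙│4
3│· · · · · · · ·│3
2│· ♙ ♙ ♙ ♙ · ♙ ·│2
1│· ♘ ♗ ♕ ♔ ♗ ♘ ♖│1
  ─────────────────
  a b c d e f g h


2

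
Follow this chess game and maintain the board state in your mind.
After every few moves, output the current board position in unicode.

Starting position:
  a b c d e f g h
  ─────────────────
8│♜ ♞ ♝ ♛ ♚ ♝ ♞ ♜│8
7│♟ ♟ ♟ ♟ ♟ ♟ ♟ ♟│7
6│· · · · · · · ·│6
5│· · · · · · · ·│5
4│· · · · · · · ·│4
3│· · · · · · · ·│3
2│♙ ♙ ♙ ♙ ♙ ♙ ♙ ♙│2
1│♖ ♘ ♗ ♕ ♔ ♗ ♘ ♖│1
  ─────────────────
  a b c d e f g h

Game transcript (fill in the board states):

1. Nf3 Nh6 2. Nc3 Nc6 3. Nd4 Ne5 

  a b c d e f g h
  ─────────────────
8│♜ · ♝ ♛ ♚ ♝ · ♜│8
7│♟ ♟ ♟ ♟ ♟ ♟ ♟ ♟│7
6│· · · · · · · ♞│6
5│· · · · ♞ · · ·│5
4│· · · ♘ · · · ·│4
3│· · ♘ · · · · ·│3
2│♙ ♙ ♙ ♙ ♙ ♙ ♙ ♙│2
1│♖ · ♗ ♕ ♔ ♗ · ♖│1
  ─────────────────
  a b c d e f g h

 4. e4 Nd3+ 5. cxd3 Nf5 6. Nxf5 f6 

  a b c d e f g h
  ─────────────────
8│♜ · ♝ ♛ ♚ ♝ · ♜│8
7│♟ ♟ ♟ ♟ ♟ · ♟ ♟│7
6│· · · · · ♟ · ·│6
5│· · · · · ♘ · ·│5
4│· · · · ♙ · · ·│4
3│· · ♘ ♙ · · · ·│3
2│♙ ♙ · ♙ · ♙ ♙ ♙│2
1│♖ · ♗ ♕ ♔ ♗ · ♖│1
  ─────────────────
  a b c d e f g h

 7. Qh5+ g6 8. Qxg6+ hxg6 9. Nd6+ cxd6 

  a b c d e f g h
  ─────────────────
8│♜ · ♝ ♛ ♚ ♝ · ♜│8
7│♟ ♟ · ♟ ♟ · · ·│7
6│· · · ♟ · ♟ ♟ ·│6
5│· · · · · · · ·│5
4│· · · · ♙ · · ·│4
3│· · ♘ ♙ · · · ·│3
2│♙ ♙ · ♙ · ♙ ♙ ♙│2
1│♖ · ♗ · ♔ ♗ · ♖│1
  ─────────────────
  a b c d e f g h

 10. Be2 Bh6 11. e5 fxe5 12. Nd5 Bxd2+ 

  a b c d e f g h
  ─────────────────
8│♜ · ♝ ♛ ♚ · · ♜│8
7│♟ ♟ · ♟ ♟ · · ·│7
6│· · · ♟ · · ♟ ·│6
5│· · · ♘ ♟ · · ·│5
4│· · · · · · · ·│4
3│· · · ♙ · · · ·│3
2│♙ ♙ · ♝ ♗ ♙ ♙ ♙│2
1│♖ · ♗ · ♔ · · ♖│1
  ─────────────────
  a b c d e f g h

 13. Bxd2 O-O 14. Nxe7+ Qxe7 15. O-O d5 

  a b c d e f g h
  ─────────────────
8│♜ · ♝ · · ♜ ♚ ·│8
7│♟ ♟ · ♟ ♛ · · ·│7
6│· · · · · · ♟ ·│6
5│· · · ♟ ♟ · · ·│5
4│· · · · · · · ·│4
3│· · · ♙ · · · ·│3
2│♙ ♙ · ♗ ♗ ♙ ♙ ♙│2
1│♖ · · · · ♖ ♔ ·│1
  ─────────────────
  a b c d e f g h



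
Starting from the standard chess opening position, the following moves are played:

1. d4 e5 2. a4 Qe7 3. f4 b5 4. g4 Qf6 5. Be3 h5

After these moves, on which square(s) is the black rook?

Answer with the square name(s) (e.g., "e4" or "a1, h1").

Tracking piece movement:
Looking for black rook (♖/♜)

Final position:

  a b c d e f g h
  ─────────────────
8│♜ ♞ ♝ · ♚ ♝ ♞ ♜│8
7│♟ · ♟ ♟ · ♟ ♟ ·│7
6│· · · · · ♛ · ·│6
5│· ♟ · · ♟ · · ♟│5
4│♙ · · ♙ · ♙ ♙ ·│4
3│· · · · ♗ · · ·│3
2│· ♙ ♙ · ♙ · · ♙│2
1│♖ ♘ · ♕ ♔ ♗ ♘ ♖│1
  ─────────────────
  a b c d e f g h


a8, h8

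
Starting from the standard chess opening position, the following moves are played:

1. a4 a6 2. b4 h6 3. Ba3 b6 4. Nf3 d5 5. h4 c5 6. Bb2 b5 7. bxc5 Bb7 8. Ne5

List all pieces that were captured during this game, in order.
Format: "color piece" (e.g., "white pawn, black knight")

Tracking captures:
  bxc5: captured black pawn

black pawn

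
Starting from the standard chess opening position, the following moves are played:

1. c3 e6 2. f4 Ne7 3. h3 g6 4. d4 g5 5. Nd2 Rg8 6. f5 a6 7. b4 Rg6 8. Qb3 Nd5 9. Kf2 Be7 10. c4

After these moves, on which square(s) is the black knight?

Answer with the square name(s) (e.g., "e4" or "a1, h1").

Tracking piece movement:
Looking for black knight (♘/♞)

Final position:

  a b c d e f g h
  ─────────────────
8│♜ ♞ ♝ ♛ ♚ · · ·│8
7│· ♟ ♟ ♟ ♝ ♟ · ♟│7
6│♟ · · · ♟ · ♜ ·│6
5│· · · ♞ · ♙ ♟ ·│5
4│· ♙ ♙ ♙ · · · ·│4
3│· ♕ · · · · · ♙│3
2│♙ · · ♘ ♙ ♔ ♙ ·│2
1│♖ · ♗ · · ♗ ♘ ♖│1
  ─────────────────
  a b c d e f g h


b8, d5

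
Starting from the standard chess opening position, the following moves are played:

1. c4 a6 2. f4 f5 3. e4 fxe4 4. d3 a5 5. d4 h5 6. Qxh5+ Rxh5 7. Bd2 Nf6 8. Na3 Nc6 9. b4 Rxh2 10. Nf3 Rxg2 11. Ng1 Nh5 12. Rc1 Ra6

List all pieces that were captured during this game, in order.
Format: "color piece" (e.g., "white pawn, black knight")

Tracking captures:
  fxe4: captured white pawn
  Qxh5+: captured black pawn
  Rxh5: captured white queen
  Rxh2: captured white pawn
  Rxg2: captured white pawn

white pawn, black pawn, white queen, white pawn, white pawn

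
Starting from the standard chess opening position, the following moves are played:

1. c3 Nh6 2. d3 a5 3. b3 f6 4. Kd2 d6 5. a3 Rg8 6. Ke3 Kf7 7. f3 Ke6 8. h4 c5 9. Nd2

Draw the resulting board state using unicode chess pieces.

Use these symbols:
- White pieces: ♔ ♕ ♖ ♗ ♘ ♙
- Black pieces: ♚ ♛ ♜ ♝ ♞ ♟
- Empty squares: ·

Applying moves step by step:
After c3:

♜ ♞ ♝ ♛ ♚ ♝ ♞ ♜
♟ ♟ ♟ ♟ ♟ ♟ ♟ ♟
· · · · · · · ·
· · · · · · · ·
· · · · · · · ·
· · ♙ · · · · ·
♙ ♙ · ♙ ♙ ♙ ♙ ♙
♖ ♘ ♗ ♕ ♔ ♗ ♘ ♖


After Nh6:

♜ ♞ ♝ ♛ ♚ ♝ · ♜
♟ ♟ ♟ ♟ ♟ ♟ ♟ ♟
· · · · · · · ♞
· · · · · · · ·
· · · · · · · ·
· · ♙ · · · · ·
♙ ♙ · ♙ ♙ ♙ ♙ ♙
♖ ♘ ♗ ♕ ♔ ♗ ♘ ♖


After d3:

♜ ♞ ♝ ♛ ♚ ♝ · ♜
♟ ♟ ♟ ♟ ♟ ♟ ♟ ♟
· · · · · · · ♞
· · · · · · · ·
· · · · · · · ·
· · ♙ ♙ · · · ·
♙ ♙ · · ♙ ♙ ♙ ♙
♖ ♘ ♗ ♕ ♔ ♗ ♘ ♖


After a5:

♜ ♞ ♝ ♛ ♚ ♝ · ♜
· ♟ ♟ ♟ ♟ ♟ ♟ ♟
· · · · · · · ♞
♟ · · · · · · ·
· · · · · · · ·
· · ♙ ♙ · · · ·
♙ ♙ · · ♙ ♙ ♙ ♙
♖ ♘ ♗ ♕ ♔ ♗ ♘ ♖


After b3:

♜ ♞ ♝ ♛ ♚ ♝ · ♜
· ♟ ♟ ♟ ♟ ♟ ♟ ♟
· · · · · · · ♞
♟ · · · · · · ·
· · · · · · · ·
· ♙ ♙ ♙ · · · ·
♙ · · · ♙ ♙ ♙ ♙
♖ ♘ ♗ ♕ ♔ ♗ ♘ ♖


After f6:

♜ ♞ ♝ ♛ ♚ ♝ · ♜
· ♟ ♟ ♟ ♟ · ♟ ♟
· · · · · ♟ · ♞
♟ · · · · · · ·
· · · · · · · ·
· ♙ ♙ ♙ · · · ·
♙ · · · ♙ ♙ ♙ ♙
♖ ♘ ♗ ♕ ♔ ♗ ♘ ♖


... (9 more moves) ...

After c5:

♜ ♞ ♝ ♛ · ♝ ♜ ·
· ♟ · · ♟ · ♟ ♟
· · · ♟ ♚ ♟ · ♞
♟ · ♟ · · · · ·
· · · · · · · ♙
♙ ♙ ♙ ♙ ♔ ♙ · ·
· · · · ♙ · ♙ ·
♖ ♘ ♗ ♕ · ♗ ♘ ♖


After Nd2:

♜ ♞ ♝ ♛ · ♝ ♜ ·
· ♟ · · ♟ · ♟ ♟
· · · ♟ ♚ ♟ · ♞
♟ · ♟ · · · · ·
· · · · · · · ♙
♙ ♙ ♙ ♙ ♔ ♙ · ·
· · · ♘ ♙ · ♙ ·
♖ · ♗ ♕ · ♗ ♘ ♖



  a b c d e f g h
  ─────────────────
8│♜ ♞ ♝ ♛ · ♝ ♜ ·│8
7│· ♟ · · ♟ · ♟ ♟│7
6│· · · ♟ ♚ ♟ · ♞│6
5│♟ · ♟ · · · · ·│5
4│· · · · · · · ♙│4
3│♙ ♙ ♙ ♙ ♔ ♙ · ·│3
2│· · · ♘ ♙ · ♙ ·│2
1│♖ · ♗ ♕ · ♗ ♘ ♖│1
  ─────────────────
  a b c d e f g h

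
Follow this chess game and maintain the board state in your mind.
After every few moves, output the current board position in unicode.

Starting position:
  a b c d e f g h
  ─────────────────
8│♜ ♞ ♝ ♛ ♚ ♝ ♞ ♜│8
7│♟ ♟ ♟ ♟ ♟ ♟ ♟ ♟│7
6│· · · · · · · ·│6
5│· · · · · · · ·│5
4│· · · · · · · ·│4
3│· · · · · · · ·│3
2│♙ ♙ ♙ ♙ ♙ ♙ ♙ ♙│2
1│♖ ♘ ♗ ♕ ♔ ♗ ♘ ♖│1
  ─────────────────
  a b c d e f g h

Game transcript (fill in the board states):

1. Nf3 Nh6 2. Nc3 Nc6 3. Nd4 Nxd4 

  a b c d e f g h
  ─────────────────
8│♜ · ♝ ♛ ♚ ♝ · ♜│8
7│♟ ♟ ♟ ♟ ♟ ♟ ♟ ♟│7
6│· · · · · · · ♞│6
5│· · · · · · · ·│5
4│· · · ♞ · · · ·│4
3│· · ♘ · · · · ·│3
2│♙ ♙ ♙ ♙ ♙ ♙ ♙ ♙│2
1│♖ · ♗ ♕ ♔ ♗ · ♖│1
  ─────────────────
  a b c d e f g h

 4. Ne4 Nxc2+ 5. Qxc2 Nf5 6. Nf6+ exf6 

  a b c d e f g h
  ─────────────────
8│♜ · ♝ ♛ ♚ ♝ · ♜│8
7│♟ ♟ ♟ ♟ · ♟ ♟ ♟│7
6│· · · · · ♟ · ·│6
5│· · · · · ♞ · ·│5
4│· · · · · · · ·│4
3│· · · · · · · ·│3
2│♙ ♙ ♕ ♙ ♙ ♙ ♙ ♙│2
1│♖ · ♗ · ♔ ♗ · ♖│1
  ─────────────────
  a b c d e f g h

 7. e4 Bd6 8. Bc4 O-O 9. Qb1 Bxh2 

  a b c d e f g h
  ─────────────────
8│♜ · ♝ ♛ · ♜ ♚ ·│8
7│♟ ♟ ♟ ♟ · ♟ ♟ ♟│7
6│· · · · · ♟ · ·│6
5│· · · · · ♞ · ·│5
4│· · ♗ · ♙ · · ·│4
3│· · · · · · · ·│3
2│♙ ♙ · ♙ · ♙ ♙ ♝│2
1│♖ ♕ ♗ · ♔ · · ♖│1
  ─────────────────
  a b c d e f g h

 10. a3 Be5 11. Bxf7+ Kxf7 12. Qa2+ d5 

  a b c d e f g h
  ─────────────────
8│♜ · ♝ ♛ · ♜ · ·│8
7│♟ ♟ ♟ · · ♚ ♟ ♟│7
6│· · · · · ♟ · ·│6
5│· · · ♟ ♝ ♞ · ·│5
4│· · · · ♙ · · ·│4
3│♙ · · · · · · ·│3
2│♕ ♙ · ♙ · ♙ ♙ ·│2
1│♖ · ♗ · ♔ · · ♖│1
  ─────────────────
  a b c d e f g h

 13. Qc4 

  a b c d e f g h
  ─────────────────
8│♜ · ♝ ♛ · ♜ · ·│8
7│♟ ♟ ♟ · · ♚ ♟ ♟│7
6│· · · · · ♟ · ·│6
5│· · · ♟ ♝ ♞ · ·│5
4│· · ♕ · ♙ · · ·│4
3│♙ · · · · · · ·│3
2│· ♙ · ♙ · ♙ ♙ ·│2
1│♖ · ♗ · ♔ · · ♖│1
  ─────────────────
  a b c d e f g h


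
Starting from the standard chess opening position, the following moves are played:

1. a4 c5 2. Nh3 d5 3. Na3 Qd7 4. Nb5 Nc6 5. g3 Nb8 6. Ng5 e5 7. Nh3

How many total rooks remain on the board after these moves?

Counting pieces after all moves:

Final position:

  a b c d e f g h
  ─────────────────
8│♜ ♞ ♝ · ♚ ♝ ♞ ♜│8
7│♟ ♟ · ♛ · ♟ ♟ ♟│7
6│· · · · · · · ·│6
5│· ♘ ♟ ♟ ♟ · · ·│5
4│♙ · · · · · · ·│4
3│· · · · · · ♙ ♘│3
2│· ♙ ♙ ♙ ♙ ♙ · ♙│2
1│♖ · ♗ ♕ ♔ ♗ · ♖│1
  ─────────────────
  a b c d e f g h


4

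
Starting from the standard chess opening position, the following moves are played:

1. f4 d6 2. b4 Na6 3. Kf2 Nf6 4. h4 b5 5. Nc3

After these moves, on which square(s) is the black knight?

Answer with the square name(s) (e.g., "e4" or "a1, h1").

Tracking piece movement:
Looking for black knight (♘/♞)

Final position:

  a b c d e f g h
  ─────────────────
8│♜ · ♝ ♛ ♚ ♝ · ♜│8
7│♟ · ♟ · ♟ ♟ ♟ ♟│7
6│♞ · · ♟ · ♞ · ·│6
5│· ♟ · · · · · ·│5
4│· ♙ · · · ♙ · ♙│4
3│· · ♘ · · · · ·│3
2│♙ · ♙ ♙ ♙ ♔ ♙ ·│2
1│♖ · ♗ ♕ · ♗ ♘ ♖│1
  ─────────────────
  a b c d e f g h


a6, f6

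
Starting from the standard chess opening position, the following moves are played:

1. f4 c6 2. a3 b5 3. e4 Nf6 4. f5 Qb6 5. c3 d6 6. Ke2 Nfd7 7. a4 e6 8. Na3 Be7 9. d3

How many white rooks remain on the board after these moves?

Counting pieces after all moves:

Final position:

  a b c d e f g h
  ─────────────────
8│♜ ♞ ♝ · ♚ · · ♜│8
7│♟ · · ♞ ♝ ♟ ♟ ♟│7
6│· ♛ ♟ ♟ ♟ · · ·│6
5│· ♟ · · · ♙ · ·│5
4│♙ · · · ♙ · · ·│4
3│♘ · ♙ ♙ · · · ·│3
2│· ♙ · · ♔ · ♙ ♙│2
1│♖ · ♗ ♕ · ♗ ♘ ♖│1
  ─────────────────
  a b c d e f g h


2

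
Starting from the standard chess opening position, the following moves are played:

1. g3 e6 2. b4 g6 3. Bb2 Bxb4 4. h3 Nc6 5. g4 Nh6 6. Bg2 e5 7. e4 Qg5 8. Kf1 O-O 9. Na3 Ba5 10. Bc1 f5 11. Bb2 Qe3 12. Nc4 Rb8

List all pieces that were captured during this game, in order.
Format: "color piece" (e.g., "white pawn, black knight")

Tracking captures:
  Bxb4: captured white pawn

white pawn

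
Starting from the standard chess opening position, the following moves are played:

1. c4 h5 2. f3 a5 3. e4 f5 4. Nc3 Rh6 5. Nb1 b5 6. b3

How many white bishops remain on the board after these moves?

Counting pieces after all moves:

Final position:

  a b c d e f g h
  ─────────────────
8│♜ ♞ ♝ ♛ ♚ ♝ ♞ ·│8
7│· · ♟ ♟ ♟ · ♟ ·│7
6│· · · · · · · ♜│6
5│♟ ♟ · · · ♟ · ♟│5
4│· · ♙ · ♙ · · ·│4
3│· ♙ · · · ♙ · ·│3
2│♙ · · ♙ · · ♙ ♙│2
1│♖ ♘ ♗ ♕ ♔ ♗ ♘ ♖│1
  ─────────────────
  a b c d e f g h


2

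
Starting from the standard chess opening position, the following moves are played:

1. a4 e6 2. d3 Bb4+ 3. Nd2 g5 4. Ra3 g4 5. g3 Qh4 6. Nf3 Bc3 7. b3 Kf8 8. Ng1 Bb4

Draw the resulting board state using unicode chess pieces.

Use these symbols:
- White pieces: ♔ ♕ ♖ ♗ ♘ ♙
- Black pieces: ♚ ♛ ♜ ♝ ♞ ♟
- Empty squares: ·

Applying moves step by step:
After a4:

♜ ♞ ♝ ♛ ♚ ♝ ♞ ♜
♟ ♟ ♟ ♟ ♟ ♟ ♟ ♟
· · · · · · · ·
· · · · · · · ·
♙ · · · · · · ·
· · · · · · · ·
· ♙ ♙ ♙ ♙ ♙ ♙ ♙
♖ ♘ ♗ ♕ ♔ ♗ ♘ ♖


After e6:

♜ ♞ ♝ ♛ ♚ ♝ ♞ ♜
♟ ♟ ♟ ♟ · ♟ ♟ ♟
· · · · ♟ · · ·
· · · · · · · ·
♙ · · · · · · ·
· · · · · · · ·
· ♙ ♙ ♙ ♙ ♙ ♙ ♙
♖ ♘ ♗ ♕ ♔ ♗ ♘ ♖


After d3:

♜ ♞ ♝ ♛ ♚ ♝ ♞ ♜
♟ ♟ ♟ ♟ · ♟ ♟ ♟
· · · · ♟ · · ·
· · · · · · · ·
♙ · · · · · · ·
· · · ♙ · · · ·
· ♙ ♙ · ♙ ♙ ♙ ♙
♖ ♘ ♗ ♕ ♔ ♗ ♘ ♖


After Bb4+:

♜ ♞ ♝ ♛ ♚ · ♞ ♜
♟ ♟ ♟ ♟ · ♟ ♟ ♟
· · · · ♟ · · ·
· · · · · · · ·
♙ ♝ · · · · · ·
· · · ♙ · · · ·
· ♙ ♙ · ♙ ♙ ♙ ♙
♖ ♘ ♗ ♕ ♔ ♗ ♘ ♖


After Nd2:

♜ ♞ ♝ ♛ ♚ · ♞ ♜
♟ ♟ ♟ ♟ · ♟ ♟ ♟
· · · · ♟ · · ·
· · · · · · · ·
♙ ♝ · · · · · ·
· · · ♙ · · · ·
· ♙ ♙ ♘ ♙ ♙ ♙ ♙
♖ · ♗ ♕ ♔ ♗ ♘ ♖


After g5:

♜ ♞ ♝ ♛ ♚ · ♞ ♜
♟ ♟ ♟ ♟ · ♟ · ♟
· · · · ♟ · · ·
· · · · · · ♟ ·
♙ ♝ · · · · · ·
· · · ♙ · · · ·
· ♙ ♙ ♘ ♙ ♙ ♙ ♙
♖ · ♗ ♕ ♔ ♗ ♘ ♖


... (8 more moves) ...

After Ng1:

♜ ♞ ♝ · · ♚ ♞ ♜
♟ ♟ ♟ ♟ · ♟ · ♟
· · · · ♟ · · ·
· · · · · · · ·
♙ · · · · · ♟ ♛
♖ ♙ ♝ ♙ · · ♙ ·
· · ♙ ♘ ♙ ♙ · ♙
· · ♗ ♕ ♔ ♗ ♘ ♖


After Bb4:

♜ ♞ ♝ · · ♚ ♞ ♜
♟ ♟ ♟ ♟ · ♟ · ♟
· · · · ♟ · · ·
· · · · · · · ·
♙ ♝ · · · · ♟ ♛
♖ ♙ · ♙ · · ♙ ·
· · ♙ ♘ ♙ ♙ · ♙
· · ♗ ♕ ♔ ♗ ♘ ♖



  a b c d e f g h
  ─────────────────
8│♜ ♞ ♝ · · ♚ ♞ ♜│8
7│♟ ♟ ♟ ♟ · ♟ · ♟│7
6│· · · · ♟ · · ·│6
5│· · · · · · · ·│5
4│♙ ♝ · · · · ♟ ♛│4
3│♖ ♙ · ♙ · · ♙ ·│3
2│· · ♙ ♘ ♙ ♙ · ♙│2
1│· · ♗ ♕ ♔ ♗ ♘ ♖│1
  ─────────────────
  a b c d e f g h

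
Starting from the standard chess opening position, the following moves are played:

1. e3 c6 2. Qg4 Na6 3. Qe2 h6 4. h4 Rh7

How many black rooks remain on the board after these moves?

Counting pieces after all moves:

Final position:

  a b c d e f g h
  ─────────────────
8│♜ · ♝ ♛ ♚ ♝ ♞ ·│8
7│♟ ♟ · ♟ ♟ ♟ ♟ ♜│7
6│♞ · ♟ · · · · ♟│6
5│· · · · · · · ·│5
4│· · · · · · · ♙│4
3│· · · · ♙ · · ·│3
2│♙ ♙ ♙ ♙ ♕ ♙ ♙ ·│2
1│♖ ♘ ♗ · ♔ ♗ ♘ ♖│1
  ─────────────────
  a b c d e f g h


2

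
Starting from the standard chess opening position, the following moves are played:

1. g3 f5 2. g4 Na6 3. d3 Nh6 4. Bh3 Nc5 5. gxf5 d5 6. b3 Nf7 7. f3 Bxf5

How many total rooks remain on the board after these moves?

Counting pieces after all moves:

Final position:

  a b c d e f g h
  ─────────────────
8│♜ · · ♛ ♚ ♝ · ♜│8
7│♟ ♟ ♟ · ♟ ♞ ♟ ♟│7
6│· · · · · · · ·│6
5│· · ♞ ♟ · ♝ · ·│5
4│· · · · · · · ·│4
3│· ♙ · ♙ · ♙ · ♗│3
2│♙ · ♙ · ♙ · · ♙│2
1│♖ ♘ ♗ ♕ ♔ · ♘ ♖│1
  ─────────────────
  a b c d e f g h


4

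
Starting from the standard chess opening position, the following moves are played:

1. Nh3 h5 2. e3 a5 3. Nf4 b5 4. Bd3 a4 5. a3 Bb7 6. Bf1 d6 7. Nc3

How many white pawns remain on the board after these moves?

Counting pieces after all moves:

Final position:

  a b c d e f g h
  ─────────────────
8│♜ ♞ · ♛ ♚ ♝ ♞ ♜│8
7│· ♝ ♟ · ♟ ♟ ♟ ·│7
6│· · · ♟ · · · ·│6
5│· ♟ · · · · · ♟│5
4│♟ · · · · ♘ · ·│4
3│♙ · ♘ · ♙ · · ·│3
2│· ♙ ♙ ♙ · ♙ ♙ ♙│2
1│♖ · ♗ ♕ ♔ ♗ · ♖│1
  ─────────────────
  a b c d e f g h


8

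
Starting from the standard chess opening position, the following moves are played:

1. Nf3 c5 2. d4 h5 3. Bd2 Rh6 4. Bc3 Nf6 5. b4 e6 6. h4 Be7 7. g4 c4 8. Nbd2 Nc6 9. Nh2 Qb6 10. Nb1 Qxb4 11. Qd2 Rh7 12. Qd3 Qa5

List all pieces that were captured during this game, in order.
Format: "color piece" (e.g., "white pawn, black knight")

Tracking captures:
  Qxb4: captured white pawn

white pawn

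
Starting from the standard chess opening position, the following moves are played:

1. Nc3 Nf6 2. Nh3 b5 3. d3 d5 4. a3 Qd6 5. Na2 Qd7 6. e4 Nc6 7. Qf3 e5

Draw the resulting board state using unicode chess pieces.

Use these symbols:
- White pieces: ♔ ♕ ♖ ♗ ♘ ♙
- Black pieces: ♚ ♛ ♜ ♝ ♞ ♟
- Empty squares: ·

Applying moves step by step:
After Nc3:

♜ ♞ ♝ ♛ ♚ ♝ ♞ ♜
♟ ♟ ♟ ♟ ♟ ♟ ♟ ♟
· · · · · · · ·
· · · · · · · ·
· · · · · · · ·
· · ♘ · · · · ·
♙ ♙ ♙ ♙ ♙ ♙ ♙ ♙
♖ · ♗ ♕ ♔ ♗ ♘ ♖


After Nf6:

♜ ♞ ♝ ♛ ♚ ♝ · ♜
♟ ♟ ♟ ♟ ♟ ♟ ♟ ♟
· · · · · ♞ · ·
· · · · · · · ·
· · · · · · · ·
· · ♘ · · · · ·
♙ ♙ ♙ ♙ ♙ ♙ ♙ ♙
♖ · ♗ ♕ ♔ ♗ ♘ ♖


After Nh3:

♜ ♞ ♝ ♛ ♚ ♝ · ♜
♟ ♟ ♟ ♟ ♟ ♟ ♟ ♟
· · · · · ♞ · ·
· · · · · · · ·
· · · · · · · ·
· · ♘ · · · · ♘
♙ ♙ ♙ ♙ ♙ ♙ ♙ ♙
♖ · ♗ ♕ ♔ ♗ · ♖


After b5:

♜ ♞ ♝ ♛ ♚ ♝ · ♜
♟ · ♟ ♟ ♟ ♟ ♟ ♟
· · · · · ♞ · ·
· ♟ · · · · · ·
· · · · · · · ·
· · ♘ · · · · ♘
♙ ♙ ♙ ♙ ♙ ♙ ♙ ♙
♖ · ♗ ♕ ♔ ♗ · ♖


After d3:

♜ ♞ ♝ ♛ ♚ ♝ · ♜
♟ · ♟ ♟ ♟ ♟ ♟ ♟
· · · · · ♞ · ·
· ♟ · · · · · ·
· · · · · · · ·
· · ♘ ♙ · · · ♘
♙ ♙ ♙ · ♙ ♙ ♙ ♙
♖ · ♗ ♕ ♔ ♗ · ♖


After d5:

♜ ♞ ♝ ♛ ♚ ♝ · ♜
♟ · ♟ · ♟ ♟ ♟ ♟
· · · · · ♞ · ·
· ♟ · ♟ · · · ·
· · · · · · · ·
· · ♘ ♙ · · · ♘
♙ ♙ ♙ · ♙ ♙ ♙ ♙
♖ · ♗ ♕ ♔ ♗ · ♖


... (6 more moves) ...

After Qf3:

♜ · ♝ · ♚ ♝ · ♜
♟ · ♟ ♛ ♟ ♟ ♟ ♟
· · ♞ · · ♞ · ·
· ♟ · ♟ · · · ·
· · · · ♙ · · ·
♙ · · ♙ · ♕ · ♘
♘ ♙ ♙ · · ♙ ♙ ♙
♖ · ♗ · ♔ ♗ · ♖


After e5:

♜ · ♝ · ♚ ♝ · ♜
♟ · ♟ ♛ · ♟ ♟ ♟
· · ♞ · · ♞ · ·
· ♟ · ♟ ♟ · · ·
· · · · ♙ · · ·
♙ · · ♙ · ♕ · ♘
♘ ♙ ♙ · · ♙ ♙ ♙
♖ · ♗ · ♔ ♗ · ♖



  a b c d e f g h
  ─────────────────
8│♜ · ♝ · ♚ ♝ · ♜│8
7│♟ · ♟ ♛ · ♟ ♟ ♟│7
6│· · ♞ · · ♞ · ·│6
5│· ♟ · ♟ ♟ · · ·│5
4│· · · · ♙ · · ·│4
3│♙ · · ♙ · ♕ · ♘│3
2│♘ ♙ ♙ · · ♙ ♙ ♙│2
1│♖ · ♗ · ♔ ♗ · ♖│1
  ─────────────────
  a b c d e f g h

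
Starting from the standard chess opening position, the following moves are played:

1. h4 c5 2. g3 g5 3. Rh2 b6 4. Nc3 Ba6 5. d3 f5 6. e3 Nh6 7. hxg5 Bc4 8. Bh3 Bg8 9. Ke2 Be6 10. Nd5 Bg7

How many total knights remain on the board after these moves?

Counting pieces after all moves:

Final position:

  a b c d e f g h
  ─────────────────
8│♜ ♞ · ♛ ♚ · · ♜│8
7│♟ · · ♟ ♟ · ♝ ♟│7
6│· ♟ · · ♝ · · ♞│6
5│· · ♟ ♘ · ♟ ♙ ·│5
4│· · · · · · · ·│4
3│· · · ♙ ♙ · ♙ ♗│3
2│♙ ♙ ♙ · ♔ ♙ · ♖│2
1│♖ · ♗ ♕ · · ♘ ·│1
  ─────────────────
  a b c d e f g h


4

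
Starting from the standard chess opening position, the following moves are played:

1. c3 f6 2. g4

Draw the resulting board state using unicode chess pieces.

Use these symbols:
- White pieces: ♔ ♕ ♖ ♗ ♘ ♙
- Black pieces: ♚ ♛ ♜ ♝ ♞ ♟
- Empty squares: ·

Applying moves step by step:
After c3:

♜ ♞ ♝ ♛ ♚ ♝ ♞ ♜
♟ ♟ ♟ ♟ ♟ ♟ ♟ ♟
· · · · · · · ·
· · · · · · · ·
· · · · · · · ·
· · ♙ · · · · ·
♙ ♙ · ♙ ♙ ♙ ♙ ♙
♖ ♘ ♗ ♕ ♔ ♗ ♘ ♖


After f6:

♜ ♞ ♝ ♛ ♚ ♝ ♞ ♜
♟ ♟ ♟ ♟ ♟ · ♟ ♟
· · · · · ♟ · ·
· · · · · · · ·
· · · · · · · ·
· · ♙ · · · · ·
♙ ♙ · ♙ ♙ ♙ ♙ ♙
♖ ♘ ♗ ♕ ♔ ♗ ♘ ♖


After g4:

♜ ♞ ♝ ♛ ♚ ♝ ♞ ♜
♟ ♟ ♟ ♟ ♟ · ♟ ♟
· · · · · ♟ · ·
· · · · · · · ·
· · · · · · ♙ ·
· · ♙ · · · · ·
♙ ♙ · ♙ ♙ ♙ · ♙
♖ ♘ ♗ ♕ ♔ ♗ ♘ ♖



  a b c d e f g h
  ─────────────────
8│♜ ♞ ♝ ♛ ♚ ♝ ♞ ♜│8
7│♟ ♟ ♟ ♟ ♟ · ♟ ♟│7
6│· · · · · ♟ · ·│6
5│· · · · · · · ·│5
4│· · · · · · ♙ ·│4
3│· · ♙ · · · · ·│3
2│♙ ♙ · ♙ ♙ ♙ · ♙│2
1│♖ ♘ ♗ ♕ ♔ ♗ ♘ ♖│1
  ─────────────────
  a b c d e f g h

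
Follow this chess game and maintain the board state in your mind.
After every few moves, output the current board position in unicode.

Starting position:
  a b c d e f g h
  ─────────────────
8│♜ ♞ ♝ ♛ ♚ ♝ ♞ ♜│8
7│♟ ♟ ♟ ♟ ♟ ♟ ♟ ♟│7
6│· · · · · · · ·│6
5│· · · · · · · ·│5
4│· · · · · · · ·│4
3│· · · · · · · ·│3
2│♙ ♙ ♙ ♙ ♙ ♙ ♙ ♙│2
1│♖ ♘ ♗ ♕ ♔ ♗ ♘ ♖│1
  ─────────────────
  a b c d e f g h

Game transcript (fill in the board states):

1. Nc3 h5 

  a b c d e f g h
  ─────────────────
8│♜ ♞ ♝ ♛ ♚ ♝ ♞ ♜│8
7│♟ ♟ ♟ ♟ ♟ ♟ ♟ ·│7
6│· · · · · · · ·│6
5│· · · · · · · ♟│5
4│· · · · · · · ·│4
3│· · ♘ · · · · ·│3
2│♙ ♙ ♙ ♙ ♙ ♙ ♙ ♙│2
1│♖ · ♗ ♕ ♔ ♗ ♘ ♖│1
  ─────────────────
  a b c d e f g h

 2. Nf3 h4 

  a b c d e f g h
  ─────────────────
8│♜ ♞ ♝ ♛ ♚ ♝ ♞ ♜│8
7│♟ ♟ ♟ ♟ ♟ ♟ ♟ ·│7
6│· · · · · · · ·│6
5│· · · · · · · ·│5
4│· · · · · · · ♟│4
3│· · ♘ · · ♘ · ·│3
2│♙ ♙ ♙ ♙ ♙ ♙ ♙ ♙│2
1│♖ · ♗ ♕ ♔ ♗ · ♖│1
  ─────────────────
  a b c d e f g h

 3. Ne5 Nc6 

  a b c d e f g h
  ─────────────────
8│♜ · ♝ ♛ ♚ ♝ ♞ ♜│8
7│♟ ♟ ♟ ♟ ♟ ♟ ♟ ·│7
6│· · ♞ · · · · ·│6
5│· · · · ♘ · · ·│5
4│· · · · · · · ♟│4
3│· · ♘ · · · · ·│3
2│♙ ♙ ♙ ♙ ♙ ♙ ♙ ♙│2
1│♖ · ♗ ♕ ♔ ♗ · ♖│1
  ─────────────────
  a b c d e f g h



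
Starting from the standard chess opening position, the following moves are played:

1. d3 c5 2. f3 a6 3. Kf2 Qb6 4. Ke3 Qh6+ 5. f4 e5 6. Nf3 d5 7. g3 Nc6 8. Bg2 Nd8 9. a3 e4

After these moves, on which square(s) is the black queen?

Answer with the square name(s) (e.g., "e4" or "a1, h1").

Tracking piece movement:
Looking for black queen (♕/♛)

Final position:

  a b c d e f g h
  ─────────────────
8│♜ · ♝ ♞ ♚ ♝ ♞ ♜│8
7│· ♟ · · · ♟ ♟ ♟│7
6│♟ · · · · · · ♛│6
5│· · ♟ ♟ · · · ·│5
4│· · · · ♟ ♙ · ·│4
3│♙ · · ♙ ♔ ♘ ♙ ·│3
2│· ♙ ♙ · ♙ · ♗ ♙│2
1│♖ ♘ ♗ ♕ · · · ♖│1
  ─────────────────
  a b c d e f g h


h6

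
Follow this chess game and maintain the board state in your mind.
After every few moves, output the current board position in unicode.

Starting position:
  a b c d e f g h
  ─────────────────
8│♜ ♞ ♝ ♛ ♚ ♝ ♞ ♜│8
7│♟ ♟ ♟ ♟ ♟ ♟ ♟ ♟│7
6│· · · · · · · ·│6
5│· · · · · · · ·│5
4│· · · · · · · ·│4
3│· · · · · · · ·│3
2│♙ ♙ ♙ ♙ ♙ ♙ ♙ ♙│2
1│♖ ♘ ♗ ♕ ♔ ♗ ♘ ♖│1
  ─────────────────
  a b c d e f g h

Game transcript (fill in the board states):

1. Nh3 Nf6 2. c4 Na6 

  a b c d e f g h
  ─────────────────
8│♜ · ♝ ♛ ♚ ♝ · ♜│8
7│♟ ♟ ♟ ♟ ♟ ♟ ♟ ♟│7
6│♞ · · · · ♞ · ·│6
5│· · · · · · · ·│5
4│· · ♙ · · · · ·│4
3│· · · · · · · ♘│3
2│♙ ♙ · ♙ ♙ ♙ ♙ ♙│2
1│♖ ♘ ♗ ♕ ♔ ♗ · ♖│1
  ─────────────────
  a b c d e f g h

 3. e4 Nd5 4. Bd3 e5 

  a b c d e f g h
  ─────────────────
8│♜ · ♝ ♛ ♚ ♝ · ♜│8
7│♟ ♟ ♟ ♟ · ♟ ♟ ♟│7
6│♞ · · · · · · ·│6
5│· · · ♞ ♟ · · ·│5
4│· · ♙ · ♙ · · ·│4
3│· · · ♗ · · · ♘│3
2│♙ ♙ · ♙ · ♙ ♙ ♙│2
1│♖ ♘ ♗ ♕ ♔ · · ♖│1
  ─────────────────
  a b c d e f g h

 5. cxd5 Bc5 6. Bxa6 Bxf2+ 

  a b c d e f g h
  ─────────────────
8│♜ · ♝ ♛ ♚ · · ♜│8
7│♟ ♟ ♟ ♟ · ♟ ♟ ♟│7
6│♗ · · · · · · ·│6
5│· · · ♙ ♟ · · ·│5
4│· · · · ♙ · · ·│4
3│· · · · · · · ♘│3
2│♙ ♙ · ♙ · ♝ ♙ ♙│2
1│♖ ♘ ♗ ♕ ♔ · · ♖│1
  ─────────────────
  a b c d e f g h

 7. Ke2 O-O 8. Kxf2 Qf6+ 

  a b c d e f g h
  ─────────────────
8│♜ · ♝ · · ♜ ♚ ·│8
7│♟ ♟ ♟ ♟ · ♟ ♟ ♟│7
6│♗ · · · · ♛ · ·│6
5│· · · ♙ ♟ · · ·│5
4│· · · · ♙ · · ·│4
3│· · · · · · · ♘│3
2│♙ ♙ · ♙ · ♔ ♙ ♙│2
1│♖ ♘ ♗ ♕ · · · ♖│1
  ─────────────────
  a b c d e f g h



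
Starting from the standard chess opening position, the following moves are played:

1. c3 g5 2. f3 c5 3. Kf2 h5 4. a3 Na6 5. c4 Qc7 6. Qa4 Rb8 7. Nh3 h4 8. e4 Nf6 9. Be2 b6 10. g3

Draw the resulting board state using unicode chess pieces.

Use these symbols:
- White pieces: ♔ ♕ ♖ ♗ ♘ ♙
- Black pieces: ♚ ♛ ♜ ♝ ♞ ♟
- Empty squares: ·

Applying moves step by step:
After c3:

♜ ♞ ♝ ♛ ♚ ♝ ♞ ♜
♟ ♟ ♟ ♟ ♟ ♟ ♟ ♟
· · · · · · · ·
· · · · · · · ·
· · · · · · · ·
· · ♙ · · · · ·
♙ ♙ · ♙ ♙ ♙ ♙ ♙
♖ ♘ ♗ ♕ ♔ ♗ ♘ ♖


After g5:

♜ ♞ ♝ ♛ ♚ ♝ ♞ ♜
♟ ♟ ♟ ♟ ♟ ♟ · ♟
· · · · · · · ·
· · · · · · ♟ ·
· · · · · · · ·
· · ♙ · · · · ·
♙ ♙ · ♙ ♙ ♙ ♙ ♙
♖ ♘ ♗ ♕ ♔ ♗ ♘ ♖


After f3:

♜ ♞ ♝ ♛ ♚ ♝ ♞ ♜
♟ ♟ ♟ ♟ ♟ ♟ · ♟
· · · · · · · ·
· · · · · · ♟ ·
· · · · · · · ·
· · ♙ · · ♙ · ·
♙ ♙ · ♙ ♙ · ♙ ♙
♖ ♘ ♗ ♕ ♔ ♗ ♘ ♖


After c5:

♜ ♞ ♝ ♛ ♚ ♝ ♞ ♜
♟ ♟ · ♟ ♟ ♟ · ♟
· · · · · · · ·
· · ♟ · · · ♟ ·
· · · · · · · ·
· · ♙ · · ♙ · ·
♙ ♙ · ♙ ♙ · ♙ ♙
♖ ♘ ♗ ♕ ♔ ♗ ♘ ♖


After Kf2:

♜ ♞ ♝ ♛ ♚ ♝ ♞ ♜
♟ ♟ · ♟ ♟ ♟ · ♟
· · · · · · · ·
· · ♟ · · · ♟ ·
· · · · · · · ·
· · ♙ · · ♙ · ·
♙ ♙ · ♙ ♙ ♔ ♙ ♙
♖ ♘ ♗ ♕ · ♗ ♘ ♖


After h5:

♜ ♞ ♝ ♛ ♚ ♝ ♞ ♜
♟ ♟ · ♟ ♟ ♟ · ·
· · · · · · · ·
· · ♟ · · · ♟ ♟
· · · · · · · ·
· · ♙ · · ♙ · ·
♙ ♙ · ♙ ♙ ♔ ♙ ♙
♖ ♘ ♗ ♕ · ♗ ♘ ♖


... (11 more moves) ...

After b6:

· ♜ ♝ · ♚ ♝ · ♜
♟ · ♛ ♟ ♟ ♟ · ·
♞ ♟ · · · ♞ · ·
· · ♟ · · · ♟ ·
♕ · ♙ · ♙ · · ♟
♙ · · · · ♙ · ♘
· ♙ · ♙ ♗ ♔ ♙ ♙
♖ ♘ ♗ · · · · ♖


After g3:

· ♜ ♝ · ♚ ♝ · ♜
♟ · ♛ ♟ ♟ ♟ · ·
♞ ♟ · · · ♞ · ·
· · ♟ · · · ♟ ·
♕ · ♙ · ♙ · · ♟
♙ · · · · ♙ ♙ ♘
· ♙ · ♙ ♗ ♔ · ♙
♖ ♘ ♗ · · · · ♖



  a b c d e f g h
  ─────────────────
8│· ♜ ♝ · ♚ ♝ · ♜│8
7│♟ · ♛ ♟ ♟ ♟ · ·│7
6│♞ ♟ · · · ♞ · ·│6
5│· · ♟ · · · ♟ ·│5
4│♕ · ♙ · ♙ · · ♟│4
3│♙ · · · · ♙ ♙ ♘│3
2│· ♙ · ♙ ♗ ♔ · ♙│2
1│♖ ♘ ♗ · · · · ♖│1
  ─────────────────
  a b c d e f g h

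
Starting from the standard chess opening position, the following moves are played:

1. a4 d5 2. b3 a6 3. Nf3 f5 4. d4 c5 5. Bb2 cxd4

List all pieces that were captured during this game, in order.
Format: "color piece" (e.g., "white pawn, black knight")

Tracking captures:
  cxd4: captured white pawn

white pawn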